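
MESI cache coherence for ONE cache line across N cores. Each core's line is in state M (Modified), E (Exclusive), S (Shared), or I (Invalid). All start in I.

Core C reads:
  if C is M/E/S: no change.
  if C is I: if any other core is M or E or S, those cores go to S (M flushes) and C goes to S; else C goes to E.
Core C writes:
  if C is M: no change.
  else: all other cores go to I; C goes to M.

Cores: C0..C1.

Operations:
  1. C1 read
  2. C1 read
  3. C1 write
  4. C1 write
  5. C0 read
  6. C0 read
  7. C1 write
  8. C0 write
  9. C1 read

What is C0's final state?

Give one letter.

Op 1: C1 read [C1 read from I: no other sharers -> C1=E (exclusive)] -> [I,E]
Op 2: C1 read [C1 read: already in E, no change] -> [I,E]
Op 3: C1 write [C1 write: invalidate none -> C1=M] -> [I,M]
Op 4: C1 write [C1 write: already M (modified), no change] -> [I,M]
Op 5: C0 read [C0 read from I: others=['C1=M'] -> C0=S, others downsized to S] -> [S,S]
Op 6: C0 read [C0 read: already in S, no change] -> [S,S]
Op 7: C1 write [C1 write: invalidate ['C0=S'] -> C1=M] -> [I,M]
Op 8: C0 write [C0 write: invalidate ['C1=M'] -> C0=M] -> [M,I]
Op 9: C1 read [C1 read from I: others=['C0=M'] -> C1=S, others downsized to S] -> [S,S]

Answer: S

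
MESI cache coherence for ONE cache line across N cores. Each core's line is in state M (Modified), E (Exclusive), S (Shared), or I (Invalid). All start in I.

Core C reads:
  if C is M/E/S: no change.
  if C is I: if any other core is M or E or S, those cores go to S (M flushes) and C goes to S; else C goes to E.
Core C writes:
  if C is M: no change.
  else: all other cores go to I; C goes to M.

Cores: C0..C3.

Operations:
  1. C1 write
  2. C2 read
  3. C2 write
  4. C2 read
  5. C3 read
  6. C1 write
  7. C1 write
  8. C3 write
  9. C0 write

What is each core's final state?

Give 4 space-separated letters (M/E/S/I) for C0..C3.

Op 1: C1 write [C1 write: invalidate none -> C1=M] -> [I,M,I,I]
Op 2: C2 read [C2 read from I: others=['C1=M'] -> C2=S, others downsized to S] -> [I,S,S,I]
Op 3: C2 write [C2 write: invalidate ['C1=S'] -> C2=M] -> [I,I,M,I]
Op 4: C2 read [C2 read: already in M, no change] -> [I,I,M,I]
Op 5: C3 read [C3 read from I: others=['C2=M'] -> C3=S, others downsized to S] -> [I,I,S,S]
Op 6: C1 write [C1 write: invalidate ['C2=S', 'C3=S'] -> C1=M] -> [I,M,I,I]
Op 7: C1 write [C1 write: already M (modified), no change] -> [I,M,I,I]
Op 8: C3 write [C3 write: invalidate ['C1=M'] -> C3=M] -> [I,I,I,M]
Op 9: C0 write [C0 write: invalidate ['C3=M'] -> C0=M] -> [M,I,I,I]

Answer: M I I I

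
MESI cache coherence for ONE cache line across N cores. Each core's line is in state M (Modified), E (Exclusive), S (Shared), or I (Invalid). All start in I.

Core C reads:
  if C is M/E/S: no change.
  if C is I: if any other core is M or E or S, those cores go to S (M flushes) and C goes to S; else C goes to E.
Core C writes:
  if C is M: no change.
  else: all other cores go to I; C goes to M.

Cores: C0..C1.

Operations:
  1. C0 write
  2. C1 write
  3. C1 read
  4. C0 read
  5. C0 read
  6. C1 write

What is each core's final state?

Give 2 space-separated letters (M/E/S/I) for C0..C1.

Op 1: C0 write [C0 write: invalidate none -> C0=M] -> [M,I]
Op 2: C1 write [C1 write: invalidate ['C0=M'] -> C1=M] -> [I,M]
Op 3: C1 read [C1 read: already in M, no change] -> [I,M]
Op 4: C0 read [C0 read from I: others=['C1=M'] -> C0=S, others downsized to S] -> [S,S]
Op 5: C0 read [C0 read: already in S, no change] -> [S,S]
Op 6: C1 write [C1 write: invalidate ['C0=S'] -> C1=M] -> [I,M]

Answer: I M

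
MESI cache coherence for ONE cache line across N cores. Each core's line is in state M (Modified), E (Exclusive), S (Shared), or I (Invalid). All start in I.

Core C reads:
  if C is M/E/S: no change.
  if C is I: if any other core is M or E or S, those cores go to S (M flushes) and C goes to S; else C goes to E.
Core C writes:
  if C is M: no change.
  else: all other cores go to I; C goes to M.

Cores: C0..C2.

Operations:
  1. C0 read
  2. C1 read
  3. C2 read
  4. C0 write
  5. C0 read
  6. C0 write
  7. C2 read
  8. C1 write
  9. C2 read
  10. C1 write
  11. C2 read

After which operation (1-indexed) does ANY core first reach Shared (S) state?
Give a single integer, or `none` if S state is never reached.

Answer: 2

Derivation:
Op 1: C0 read [C0 read from I: no other sharers -> C0=E (exclusive)] -> [E,I,I]
Op 2: C1 read [C1 read from I: others=['C0=E'] -> C1=S, others downsized to S] -> [S,S,I]
  -> First S state at op 2; remaining ops need not be traced.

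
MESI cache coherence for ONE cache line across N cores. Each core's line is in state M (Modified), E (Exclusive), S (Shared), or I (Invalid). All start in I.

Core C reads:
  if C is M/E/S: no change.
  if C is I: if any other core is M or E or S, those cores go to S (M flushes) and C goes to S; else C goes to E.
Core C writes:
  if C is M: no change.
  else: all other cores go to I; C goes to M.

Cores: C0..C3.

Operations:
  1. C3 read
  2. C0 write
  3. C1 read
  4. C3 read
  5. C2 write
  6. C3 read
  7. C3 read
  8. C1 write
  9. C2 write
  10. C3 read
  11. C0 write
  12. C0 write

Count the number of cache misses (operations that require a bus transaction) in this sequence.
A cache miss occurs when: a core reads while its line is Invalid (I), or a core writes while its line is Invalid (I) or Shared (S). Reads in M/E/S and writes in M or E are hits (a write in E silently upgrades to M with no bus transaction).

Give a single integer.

Answer: 10

Derivation:
Op 1: C3 read [C3 read from I: no other sharers -> C3=E (exclusive)] -> [I,I,I,E] [MISS #1: read from I]
Op 2: C0 write [C0 write: invalidate ['C3=E'] -> C0=M] -> [M,I,I,I] [MISS #2: write from I]
Op 3: C1 read [C1 read from I: others=['C0=M'] -> C1=S, others downsized to S] -> [S,S,I,I] [MISS #3: read from I]
Op 4: C3 read [C3 read from I: others=['C0=S', 'C1=S'] -> C3=S, others downsized to S] -> [S,S,I,S] [MISS #4: read from I]
Op 5: C2 write [C2 write: invalidate ['C0=S', 'C1=S', 'C3=S'] -> C2=M] -> [I,I,M,I] [MISS #5: write from I]
Op 6: C3 read [C3 read from I: others=['C2=M'] -> C3=S, others downsized to S] -> [I,I,S,S] [MISS #6: read from I]
Op 7: C3 read [C3 read: already in S, no change] -> [I,I,S,S] [hit: read from S]
Op 8: C1 write [C1 write: invalidate ['C2=S', 'C3=S'] -> C1=M] -> [I,M,I,I] [MISS #7: write from I]
Op 9: C2 write [C2 write: invalidate ['C1=M'] -> C2=M] -> [I,I,M,I] [MISS #8: write from I]
Op 10: C3 read [C3 read from I: others=['C2=M'] -> C3=S, others downsized to S] -> [I,I,S,S] [MISS #9: read from I]
Op 11: C0 write [C0 write: invalidate ['C2=S', 'C3=S'] -> C0=M] -> [M,I,I,I] [MISS #10: write from I]
Op 12: C0 write [C0 write: already M (modified), no change] -> [M,I,I,I] [hit: write from M]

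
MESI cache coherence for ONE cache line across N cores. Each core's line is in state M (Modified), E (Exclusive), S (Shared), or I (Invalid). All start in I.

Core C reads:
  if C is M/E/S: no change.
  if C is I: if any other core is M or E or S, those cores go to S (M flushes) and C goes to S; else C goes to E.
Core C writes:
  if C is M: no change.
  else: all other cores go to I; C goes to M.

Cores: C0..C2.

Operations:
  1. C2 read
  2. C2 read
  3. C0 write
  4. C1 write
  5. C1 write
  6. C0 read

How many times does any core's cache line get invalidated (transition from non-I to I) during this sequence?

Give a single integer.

Op 1: C2 read [C2 read from I: no other sharers -> C2=E (exclusive)] -> [I,I,E] (invalidations this op: 0; running total: 0)
Op 2: C2 read [C2 read: already in E, no change] -> [I,I,E] (invalidations this op: 0; running total: 0)
Op 3: C0 write [C0 write: invalidate ['C2=E'] -> C0=M] -> [M,I,I] (invalidations this op: 1; running total: 1)
Op 4: C1 write [C1 write: invalidate ['C0=M'] -> C1=M] -> [I,M,I] (invalidations this op: 1; running total: 2)
Op 5: C1 write [C1 write: already M (modified), no change] -> [I,M,I] (invalidations this op: 0; running total: 2)
Op 6: C0 read [C0 read from I: others=['C1=M'] -> C0=S, others downsized to S] -> [S,S,I] (invalidations this op: 0; running total: 2)

Answer: 2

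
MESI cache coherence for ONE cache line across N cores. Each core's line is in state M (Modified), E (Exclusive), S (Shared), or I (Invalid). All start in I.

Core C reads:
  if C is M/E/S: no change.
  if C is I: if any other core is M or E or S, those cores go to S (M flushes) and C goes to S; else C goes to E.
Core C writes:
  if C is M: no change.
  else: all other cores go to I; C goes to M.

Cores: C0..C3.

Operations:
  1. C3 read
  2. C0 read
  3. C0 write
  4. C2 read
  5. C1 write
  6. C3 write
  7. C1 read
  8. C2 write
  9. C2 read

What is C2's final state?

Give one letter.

Answer: M

Derivation:
Op 1: C3 read [C3 read from I: no other sharers -> C3=E (exclusive)] -> [I,I,I,E]
Op 2: C0 read [C0 read from I: others=['C3=E'] -> C0=S, others downsized to S] -> [S,I,I,S]
Op 3: C0 write [C0 write: invalidate ['C3=S'] -> C0=M] -> [M,I,I,I]
Op 4: C2 read [C2 read from I: others=['C0=M'] -> C2=S, others downsized to S] -> [S,I,S,I]
Op 5: C1 write [C1 write: invalidate ['C0=S', 'C2=S'] -> C1=M] -> [I,M,I,I]
Op 6: C3 write [C3 write: invalidate ['C1=M'] -> C3=M] -> [I,I,I,M]
Op 7: C1 read [C1 read from I: others=['C3=M'] -> C1=S, others downsized to S] -> [I,S,I,S]
Op 8: C2 write [C2 write: invalidate ['C1=S', 'C3=S'] -> C2=M] -> [I,I,M,I]
Op 9: C2 read [C2 read: already in M, no change] -> [I,I,M,I]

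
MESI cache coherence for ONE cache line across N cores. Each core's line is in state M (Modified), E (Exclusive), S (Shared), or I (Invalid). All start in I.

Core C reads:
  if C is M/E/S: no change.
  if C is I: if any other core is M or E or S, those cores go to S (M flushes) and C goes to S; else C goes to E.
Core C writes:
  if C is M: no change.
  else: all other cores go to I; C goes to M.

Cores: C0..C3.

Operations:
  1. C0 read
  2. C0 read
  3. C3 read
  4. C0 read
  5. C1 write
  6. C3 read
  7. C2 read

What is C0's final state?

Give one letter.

Op 1: C0 read [C0 read from I: no other sharers -> C0=E (exclusive)] -> [E,I,I,I]
Op 2: C0 read [C0 read: already in E, no change] -> [E,I,I,I]
Op 3: C3 read [C3 read from I: others=['C0=E'] -> C3=S, others downsized to S] -> [S,I,I,S]
Op 4: C0 read [C0 read: already in S, no change] -> [S,I,I,S]
Op 5: C1 write [C1 write: invalidate ['C0=S', 'C3=S'] -> C1=M] -> [I,M,I,I]
Op 6: C3 read [C3 read from I: others=['C1=M'] -> C3=S, others downsized to S] -> [I,S,I,S]
Op 7: C2 read [C2 read from I: others=['C1=S', 'C3=S'] -> C2=S, others downsized to S] -> [I,S,S,S]

Answer: I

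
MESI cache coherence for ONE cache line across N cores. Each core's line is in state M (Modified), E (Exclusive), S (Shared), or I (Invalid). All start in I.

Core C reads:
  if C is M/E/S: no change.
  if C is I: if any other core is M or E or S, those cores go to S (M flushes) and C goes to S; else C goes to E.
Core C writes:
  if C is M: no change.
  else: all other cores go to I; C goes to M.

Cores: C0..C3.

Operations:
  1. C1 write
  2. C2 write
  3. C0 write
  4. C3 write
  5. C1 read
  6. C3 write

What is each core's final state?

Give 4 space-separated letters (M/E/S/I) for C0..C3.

Answer: I I I M

Derivation:
Op 1: C1 write [C1 write: invalidate none -> C1=M] -> [I,M,I,I]
Op 2: C2 write [C2 write: invalidate ['C1=M'] -> C2=M] -> [I,I,M,I]
Op 3: C0 write [C0 write: invalidate ['C2=M'] -> C0=M] -> [M,I,I,I]
Op 4: C3 write [C3 write: invalidate ['C0=M'] -> C3=M] -> [I,I,I,M]
Op 5: C1 read [C1 read from I: others=['C3=M'] -> C1=S, others downsized to S] -> [I,S,I,S]
Op 6: C3 write [C3 write: invalidate ['C1=S'] -> C3=M] -> [I,I,I,M]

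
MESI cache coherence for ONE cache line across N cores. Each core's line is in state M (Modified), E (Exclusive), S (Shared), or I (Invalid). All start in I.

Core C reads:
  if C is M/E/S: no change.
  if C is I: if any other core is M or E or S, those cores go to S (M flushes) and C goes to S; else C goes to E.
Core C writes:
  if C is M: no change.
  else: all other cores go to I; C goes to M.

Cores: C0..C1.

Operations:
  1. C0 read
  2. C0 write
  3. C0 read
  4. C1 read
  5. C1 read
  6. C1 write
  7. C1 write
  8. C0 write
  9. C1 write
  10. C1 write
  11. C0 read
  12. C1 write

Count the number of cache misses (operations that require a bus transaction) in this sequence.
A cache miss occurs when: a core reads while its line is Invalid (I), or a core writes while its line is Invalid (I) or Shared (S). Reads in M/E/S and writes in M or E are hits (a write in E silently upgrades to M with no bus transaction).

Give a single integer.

Answer: 7

Derivation:
Op 1: C0 read [C0 read from I: no other sharers -> C0=E (exclusive)] -> [E,I] [MISS #1: read from I]
Op 2: C0 write [C0 write: invalidate none -> C0=M] -> [M,I] [hit: write from E is a silent E->M upgrade, no bus transaction]
Op 3: C0 read [C0 read: already in M, no change] -> [M,I] [hit: read from M]
Op 4: C1 read [C1 read from I: others=['C0=M'] -> C1=S, others downsized to S] -> [S,S] [MISS #2: read from I]
Op 5: C1 read [C1 read: already in S, no change] -> [S,S] [hit: read from S]
Op 6: C1 write [C1 write: invalidate ['C0=S'] -> C1=M] -> [I,M] [MISS #3: write from S]
Op 7: C1 write [C1 write: already M (modified), no change] -> [I,M] [hit: write from M]
Op 8: C0 write [C0 write: invalidate ['C1=M'] -> C0=M] -> [M,I] [MISS #4: write from I]
Op 9: C1 write [C1 write: invalidate ['C0=M'] -> C1=M] -> [I,M] [MISS #5: write from I]
Op 10: C1 write [C1 write: already M (modified), no change] -> [I,M] [hit: write from M]
Op 11: C0 read [C0 read from I: others=['C1=M'] -> C0=S, others downsized to S] -> [S,S] [MISS #6: read from I]
Op 12: C1 write [C1 write: invalidate ['C0=S'] -> C1=M] -> [I,M] [MISS #7: write from S]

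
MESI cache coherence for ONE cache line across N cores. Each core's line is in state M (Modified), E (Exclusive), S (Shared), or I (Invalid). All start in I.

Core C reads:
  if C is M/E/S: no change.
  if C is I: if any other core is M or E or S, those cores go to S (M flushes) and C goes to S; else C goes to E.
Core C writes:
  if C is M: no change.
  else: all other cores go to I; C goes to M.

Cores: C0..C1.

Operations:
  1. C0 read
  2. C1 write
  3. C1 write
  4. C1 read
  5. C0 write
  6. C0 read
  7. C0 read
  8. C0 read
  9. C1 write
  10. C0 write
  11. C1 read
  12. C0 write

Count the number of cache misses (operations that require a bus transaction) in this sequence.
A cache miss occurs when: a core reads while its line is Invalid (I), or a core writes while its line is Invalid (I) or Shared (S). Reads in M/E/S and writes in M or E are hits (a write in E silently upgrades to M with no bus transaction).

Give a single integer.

Answer: 7

Derivation:
Op 1: C0 read [C0 read from I: no other sharers -> C0=E (exclusive)] -> [E,I] [MISS #1: read from I]
Op 2: C1 write [C1 write: invalidate ['C0=E'] -> C1=M] -> [I,M] [MISS #2: write from I]
Op 3: C1 write [C1 write: already M (modified), no change] -> [I,M] [hit: write from M]
Op 4: C1 read [C1 read: already in M, no change] -> [I,M] [hit: read from M]
Op 5: C0 write [C0 write: invalidate ['C1=M'] -> C0=M] -> [M,I] [MISS #3: write from I]
Op 6: C0 read [C0 read: already in M, no change] -> [M,I] [hit: read from M]
Op 7: C0 read [C0 read: already in M, no change] -> [M,I] [hit: read from M]
Op 8: C0 read [C0 read: already in M, no change] -> [M,I] [hit: read from M]
Op 9: C1 write [C1 write: invalidate ['C0=M'] -> C1=M] -> [I,M] [MISS #4: write from I]
Op 10: C0 write [C0 write: invalidate ['C1=M'] -> C0=M] -> [M,I] [MISS #5: write from I]
Op 11: C1 read [C1 read from I: others=['C0=M'] -> C1=S, others downsized to S] -> [S,S] [MISS #6: read from I]
Op 12: C0 write [C0 write: invalidate ['C1=S'] -> C0=M] -> [M,I] [MISS #7: write from S]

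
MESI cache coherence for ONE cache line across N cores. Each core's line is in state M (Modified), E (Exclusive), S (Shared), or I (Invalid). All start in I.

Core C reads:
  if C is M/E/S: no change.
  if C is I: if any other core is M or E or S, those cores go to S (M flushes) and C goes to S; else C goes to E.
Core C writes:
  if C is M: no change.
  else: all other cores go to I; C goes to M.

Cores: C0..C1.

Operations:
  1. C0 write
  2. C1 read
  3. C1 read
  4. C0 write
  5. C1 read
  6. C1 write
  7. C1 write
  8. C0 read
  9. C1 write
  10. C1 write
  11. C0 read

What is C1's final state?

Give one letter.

Answer: S

Derivation:
Op 1: C0 write [C0 write: invalidate none -> C0=M] -> [M,I]
Op 2: C1 read [C1 read from I: others=['C0=M'] -> C1=S, others downsized to S] -> [S,S]
Op 3: C1 read [C1 read: already in S, no change] -> [S,S]
Op 4: C0 write [C0 write: invalidate ['C1=S'] -> C0=M] -> [M,I]
Op 5: C1 read [C1 read from I: others=['C0=M'] -> C1=S, others downsized to S] -> [S,S]
Op 6: C1 write [C1 write: invalidate ['C0=S'] -> C1=M] -> [I,M]
Op 7: C1 write [C1 write: already M (modified), no change] -> [I,M]
Op 8: C0 read [C0 read from I: others=['C1=M'] -> C0=S, others downsized to S] -> [S,S]
Op 9: C1 write [C1 write: invalidate ['C0=S'] -> C1=M] -> [I,M]
Op 10: C1 write [C1 write: already M (modified), no change] -> [I,M]
Op 11: C0 read [C0 read from I: others=['C1=M'] -> C0=S, others downsized to S] -> [S,S]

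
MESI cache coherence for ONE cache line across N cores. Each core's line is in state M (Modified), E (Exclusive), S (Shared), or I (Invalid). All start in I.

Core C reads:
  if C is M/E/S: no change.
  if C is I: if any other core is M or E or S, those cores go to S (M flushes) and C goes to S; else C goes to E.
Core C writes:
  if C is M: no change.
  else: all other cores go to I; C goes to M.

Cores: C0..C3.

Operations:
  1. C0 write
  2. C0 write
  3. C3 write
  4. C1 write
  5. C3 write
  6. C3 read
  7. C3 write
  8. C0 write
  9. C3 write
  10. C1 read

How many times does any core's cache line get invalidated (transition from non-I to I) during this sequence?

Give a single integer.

Answer: 5

Derivation:
Op 1: C0 write [C0 write: invalidate none -> C0=M] -> [M,I,I,I] (invalidations this op: 0; running total: 0)
Op 2: C0 write [C0 write: already M (modified), no change] -> [M,I,I,I] (invalidations this op: 0; running total: 0)
Op 3: C3 write [C3 write: invalidate ['C0=M'] -> C3=M] -> [I,I,I,M] (invalidations this op: 1; running total: 1)
Op 4: C1 write [C1 write: invalidate ['C3=M'] -> C1=M] -> [I,M,I,I] (invalidations this op: 1; running total: 2)
Op 5: C3 write [C3 write: invalidate ['C1=M'] -> C3=M] -> [I,I,I,M] (invalidations this op: 1; running total: 3)
Op 6: C3 read [C3 read: already in M, no change] -> [I,I,I,M] (invalidations this op: 0; running total: 3)
Op 7: C3 write [C3 write: already M (modified), no change] -> [I,I,I,M] (invalidations this op: 0; running total: 3)
Op 8: C0 write [C0 write: invalidate ['C3=M'] -> C0=M] -> [M,I,I,I] (invalidations this op: 1; running total: 4)
Op 9: C3 write [C3 write: invalidate ['C0=M'] -> C3=M] -> [I,I,I,M] (invalidations this op: 1; running total: 5)
Op 10: C1 read [C1 read from I: others=['C3=M'] -> C1=S, others downsized to S] -> [I,S,I,S] (invalidations this op: 0; running total: 5)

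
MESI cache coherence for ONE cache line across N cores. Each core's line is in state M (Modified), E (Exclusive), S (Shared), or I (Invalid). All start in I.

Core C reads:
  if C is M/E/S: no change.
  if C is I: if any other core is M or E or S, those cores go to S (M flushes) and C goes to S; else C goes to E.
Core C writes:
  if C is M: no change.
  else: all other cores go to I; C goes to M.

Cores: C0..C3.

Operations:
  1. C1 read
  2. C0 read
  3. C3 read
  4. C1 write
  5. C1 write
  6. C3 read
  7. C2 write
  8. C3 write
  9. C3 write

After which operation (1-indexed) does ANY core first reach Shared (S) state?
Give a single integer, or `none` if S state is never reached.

Answer: 2

Derivation:
Op 1: C1 read [C1 read from I: no other sharers -> C1=E (exclusive)] -> [I,E,I,I]
Op 2: C0 read [C0 read from I: others=['C1=E'] -> C0=S, others downsized to S] -> [S,S,I,I]
  -> First S state at op 2; remaining ops need not be traced.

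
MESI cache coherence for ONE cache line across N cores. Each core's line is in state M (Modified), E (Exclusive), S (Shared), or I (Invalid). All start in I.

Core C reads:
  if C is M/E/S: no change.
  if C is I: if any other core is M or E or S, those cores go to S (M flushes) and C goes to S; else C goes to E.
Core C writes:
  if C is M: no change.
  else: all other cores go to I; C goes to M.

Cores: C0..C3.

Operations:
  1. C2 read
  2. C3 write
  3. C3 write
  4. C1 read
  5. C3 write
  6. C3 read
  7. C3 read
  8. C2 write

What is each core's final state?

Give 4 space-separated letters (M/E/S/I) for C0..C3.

Answer: I I M I

Derivation:
Op 1: C2 read [C2 read from I: no other sharers -> C2=E (exclusive)] -> [I,I,E,I]
Op 2: C3 write [C3 write: invalidate ['C2=E'] -> C3=M] -> [I,I,I,M]
Op 3: C3 write [C3 write: already M (modified), no change] -> [I,I,I,M]
Op 4: C1 read [C1 read from I: others=['C3=M'] -> C1=S, others downsized to S] -> [I,S,I,S]
Op 5: C3 write [C3 write: invalidate ['C1=S'] -> C3=M] -> [I,I,I,M]
Op 6: C3 read [C3 read: already in M, no change] -> [I,I,I,M]
Op 7: C3 read [C3 read: already in M, no change] -> [I,I,I,M]
Op 8: C2 write [C2 write: invalidate ['C3=M'] -> C2=M] -> [I,I,M,I]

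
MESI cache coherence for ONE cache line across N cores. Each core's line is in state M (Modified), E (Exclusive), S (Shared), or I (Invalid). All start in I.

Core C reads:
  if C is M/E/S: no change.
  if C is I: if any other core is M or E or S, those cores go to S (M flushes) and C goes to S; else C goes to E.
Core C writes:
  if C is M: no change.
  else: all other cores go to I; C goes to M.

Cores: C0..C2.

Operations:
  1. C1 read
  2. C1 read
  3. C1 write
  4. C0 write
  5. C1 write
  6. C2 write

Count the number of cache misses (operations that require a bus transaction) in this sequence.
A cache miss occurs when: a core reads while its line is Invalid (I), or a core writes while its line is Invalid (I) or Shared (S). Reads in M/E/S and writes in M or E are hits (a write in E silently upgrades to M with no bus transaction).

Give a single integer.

Op 1: C1 read [C1 read from I: no other sharers -> C1=E (exclusive)] -> [I,E,I] [MISS #1: read from I]
Op 2: C1 read [C1 read: already in E, no change] -> [I,E,I] [hit: read from E]
Op 3: C1 write [C1 write: invalidate none -> C1=M] -> [I,M,I] [hit: write from E is a silent E->M upgrade, no bus transaction]
Op 4: C0 write [C0 write: invalidate ['C1=M'] -> C0=M] -> [M,I,I] [MISS #2: write from I]
Op 5: C1 write [C1 write: invalidate ['C0=M'] -> C1=M] -> [I,M,I] [MISS #3: write from I]
Op 6: C2 write [C2 write: invalidate ['C1=M'] -> C2=M] -> [I,I,M] [MISS #4: write from I]

Answer: 4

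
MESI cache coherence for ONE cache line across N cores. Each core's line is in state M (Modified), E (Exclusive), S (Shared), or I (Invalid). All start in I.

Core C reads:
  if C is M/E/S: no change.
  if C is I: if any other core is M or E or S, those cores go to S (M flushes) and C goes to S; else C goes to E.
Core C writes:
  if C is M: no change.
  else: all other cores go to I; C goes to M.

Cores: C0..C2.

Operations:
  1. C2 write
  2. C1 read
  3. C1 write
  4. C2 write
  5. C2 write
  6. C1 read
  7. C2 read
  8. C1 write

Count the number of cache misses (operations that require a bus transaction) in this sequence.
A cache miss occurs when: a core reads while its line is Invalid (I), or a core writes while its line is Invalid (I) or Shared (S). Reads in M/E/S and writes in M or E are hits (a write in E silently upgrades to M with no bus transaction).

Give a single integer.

Answer: 6

Derivation:
Op 1: C2 write [C2 write: invalidate none -> C2=M] -> [I,I,M] [MISS #1: write from I]
Op 2: C1 read [C1 read from I: others=['C2=M'] -> C1=S, others downsized to S] -> [I,S,S] [MISS #2: read from I]
Op 3: C1 write [C1 write: invalidate ['C2=S'] -> C1=M] -> [I,M,I] [MISS #3: write from S]
Op 4: C2 write [C2 write: invalidate ['C1=M'] -> C2=M] -> [I,I,M] [MISS #4: write from I]
Op 5: C2 write [C2 write: already M (modified), no change] -> [I,I,M] [hit: write from M]
Op 6: C1 read [C1 read from I: others=['C2=M'] -> C1=S, others downsized to S] -> [I,S,S] [MISS #5: read from I]
Op 7: C2 read [C2 read: already in S, no change] -> [I,S,S] [hit: read from S]
Op 8: C1 write [C1 write: invalidate ['C2=S'] -> C1=M] -> [I,M,I] [MISS #6: write from S]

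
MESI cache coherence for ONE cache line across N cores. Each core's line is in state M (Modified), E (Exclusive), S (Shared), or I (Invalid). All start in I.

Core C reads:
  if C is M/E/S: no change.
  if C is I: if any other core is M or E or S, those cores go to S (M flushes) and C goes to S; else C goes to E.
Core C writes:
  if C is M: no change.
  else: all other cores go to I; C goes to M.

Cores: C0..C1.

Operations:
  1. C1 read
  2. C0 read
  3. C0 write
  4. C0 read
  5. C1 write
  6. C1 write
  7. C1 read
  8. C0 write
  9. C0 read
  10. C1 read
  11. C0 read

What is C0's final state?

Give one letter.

Op 1: C1 read [C1 read from I: no other sharers -> C1=E (exclusive)] -> [I,E]
Op 2: C0 read [C0 read from I: others=['C1=E'] -> C0=S, others downsized to S] -> [S,S]
Op 3: C0 write [C0 write: invalidate ['C1=S'] -> C0=M] -> [M,I]
Op 4: C0 read [C0 read: already in M, no change] -> [M,I]
Op 5: C1 write [C1 write: invalidate ['C0=M'] -> C1=M] -> [I,M]
Op 6: C1 write [C1 write: already M (modified), no change] -> [I,M]
Op 7: C1 read [C1 read: already in M, no change] -> [I,M]
Op 8: C0 write [C0 write: invalidate ['C1=M'] -> C0=M] -> [M,I]
Op 9: C0 read [C0 read: already in M, no change] -> [M,I]
Op 10: C1 read [C1 read from I: others=['C0=M'] -> C1=S, others downsized to S] -> [S,S]
Op 11: C0 read [C0 read: already in S, no change] -> [S,S]

Answer: S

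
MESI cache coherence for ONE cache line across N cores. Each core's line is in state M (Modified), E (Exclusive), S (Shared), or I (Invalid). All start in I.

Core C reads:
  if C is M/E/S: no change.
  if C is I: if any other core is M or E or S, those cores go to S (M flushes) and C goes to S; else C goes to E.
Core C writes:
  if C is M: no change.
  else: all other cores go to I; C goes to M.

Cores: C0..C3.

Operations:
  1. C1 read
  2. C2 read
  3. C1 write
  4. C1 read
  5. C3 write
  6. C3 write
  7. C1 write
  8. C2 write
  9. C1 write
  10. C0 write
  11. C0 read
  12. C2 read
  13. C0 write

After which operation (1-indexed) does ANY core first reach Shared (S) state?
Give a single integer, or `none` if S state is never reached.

Answer: 2

Derivation:
Op 1: C1 read [C1 read from I: no other sharers -> C1=E (exclusive)] -> [I,E,I,I]
Op 2: C2 read [C2 read from I: others=['C1=E'] -> C2=S, others downsized to S] -> [I,S,S,I]
  -> First S state at op 2; remaining ops need not be traced.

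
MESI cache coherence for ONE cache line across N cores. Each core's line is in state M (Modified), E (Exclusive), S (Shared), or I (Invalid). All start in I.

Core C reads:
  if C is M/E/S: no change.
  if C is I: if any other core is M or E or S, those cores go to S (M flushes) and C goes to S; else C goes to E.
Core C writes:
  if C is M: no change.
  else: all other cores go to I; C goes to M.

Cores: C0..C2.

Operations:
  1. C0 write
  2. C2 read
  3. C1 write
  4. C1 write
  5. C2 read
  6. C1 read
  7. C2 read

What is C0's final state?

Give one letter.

Answer: I

Derivation:
Op 1: C0 write [C0 write: invalidate none -> C0=M] -> [M,I,I]
Op 2: C2 read [C2 read from I: others=['C0=M'] -> C2=S, others downsized to S] -> [S,I,S]
Op 3: C1 write [C1 write: invalidate ['C0=S', 'C2=S'] -> C1=M] -> [I,M,I]
Op 4: C1 write [C1 write: already M (modified), no change] -> [I,M,I]
Op 5: C2 read [C2 read from I: others=['C1=M'] -> C2=S, others downsized to S] -> [I,S,S]
Op 6: C1 read [C1 read: already in S, no change] -> [I,S,S]
Op 7: C2 read [C2 read: already in S, no change] -> [I,S,S]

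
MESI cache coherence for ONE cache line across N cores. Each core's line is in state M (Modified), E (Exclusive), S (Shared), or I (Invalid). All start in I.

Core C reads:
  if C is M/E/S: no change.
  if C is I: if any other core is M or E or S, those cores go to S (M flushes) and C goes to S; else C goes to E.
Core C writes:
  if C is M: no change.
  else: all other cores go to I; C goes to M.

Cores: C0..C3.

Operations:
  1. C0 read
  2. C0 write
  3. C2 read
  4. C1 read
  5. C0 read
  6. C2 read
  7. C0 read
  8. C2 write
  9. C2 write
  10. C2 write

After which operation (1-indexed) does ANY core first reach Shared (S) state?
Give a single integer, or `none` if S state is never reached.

Answer: 3

Derivation:
Op 1: C0 read [C0 read from I: no other sharers -> C0=E (exclusive)] -> [E,I,I,I]
Op 2: C0 write [C0 write: invalidate none -> C0=M] -> [M,I,I,I]
Op 3: C2 read [C2 read from I: others=['C0=M'] -> C2=S, others downsized to S] -> [S,I,S,I]
  -> First S state at op 3; remaining ops need not be traced.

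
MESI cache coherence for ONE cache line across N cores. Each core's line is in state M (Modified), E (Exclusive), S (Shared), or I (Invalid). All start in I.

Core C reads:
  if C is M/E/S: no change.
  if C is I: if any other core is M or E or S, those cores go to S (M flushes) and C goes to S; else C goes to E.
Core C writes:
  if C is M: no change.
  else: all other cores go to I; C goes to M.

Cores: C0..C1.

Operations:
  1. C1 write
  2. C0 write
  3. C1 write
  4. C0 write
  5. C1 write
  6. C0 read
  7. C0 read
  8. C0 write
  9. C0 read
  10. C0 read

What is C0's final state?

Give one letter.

Op 1: C1 write [C1 write: invalidate none -> C1=M] -> [I,M]
Op 2: C0 write [C0 write: invalidate ['C1=M'] -> C0=M] -> [M,I]
Op 3: C1 write [C1 write: invalidate ['C0=M'] -> C1=M] -> [I,M]
Op 4: C0 write [C0 write: invalidate ['C1=M'] -> C0=M] -> [M,I]
Op 5: C1 write [C1 write: invalidate ['C0=M'] -> C1=M] -> [I,M]
Op 6: C0 read [C0 read from I: others=['C1=M'] -> C0=S, others downsized to S] -> [S,S]
Op 7: C0 read [C0 read: already in S, no change] -> [S,S]
Op 8: C0 write [C0 write: invalidate ['C1=S'] -> C0=M] -> [M,I]
Op 9: C0 read [C0 read: already in M, no change] -> [M,I]
Op 10: C0 read [C0 read: already in M, no change] -> [M,I]

Answer: M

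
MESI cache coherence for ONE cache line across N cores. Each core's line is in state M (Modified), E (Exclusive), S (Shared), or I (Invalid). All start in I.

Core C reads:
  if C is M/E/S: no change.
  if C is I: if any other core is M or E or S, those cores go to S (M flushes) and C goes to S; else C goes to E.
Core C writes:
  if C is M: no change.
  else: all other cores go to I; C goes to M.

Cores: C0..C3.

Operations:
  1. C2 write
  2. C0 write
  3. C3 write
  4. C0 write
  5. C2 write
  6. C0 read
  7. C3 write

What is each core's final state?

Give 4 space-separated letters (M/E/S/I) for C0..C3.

Op 1: C2 write [C2 write: invalidate none -> C2=M] -> [I,I,M,I]
Op 2: C0 write [C0 write: invalidate ['C2=M'] -> C0=M] -> [M,I,I,I]
Op 3: C3 write [C3 write: invalidate ['C0=M'] -> C3=M] -> [I,I,I,M]
Op 4: C0 write [C0 write: invalidate ['C3=M'] -> C0=M] -> [M,I,I,I]
Op 5: C2 write [C2 write: invalidate ['C0=M'] -> C2=M] -> [I,I,M,I]
Op 6: C0 read [C0 read from I: others=['C2=M'] -> C0=S, others downsized to S] -> [S,I,S,I]
Op 7: C3 write [C3 write: invalidate ['C0=S', 'C2=S'] -> C3=M] -> [I,I,I,M]

Answer: I I I M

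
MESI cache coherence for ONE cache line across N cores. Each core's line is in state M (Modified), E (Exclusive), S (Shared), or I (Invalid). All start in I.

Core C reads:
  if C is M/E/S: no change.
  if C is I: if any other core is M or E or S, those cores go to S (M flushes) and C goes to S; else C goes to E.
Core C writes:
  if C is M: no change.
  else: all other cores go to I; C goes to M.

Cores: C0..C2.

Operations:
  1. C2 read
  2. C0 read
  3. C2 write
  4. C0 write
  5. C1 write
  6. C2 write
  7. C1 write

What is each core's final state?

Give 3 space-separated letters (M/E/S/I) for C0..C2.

Answer: I M I

Derivation:
Op 1: C2 read [C2 read from I: no other sharers -> C2=E (exclusive)] -> [I,I,E]
Op 2: C0 read [C0 read from I: others=['C2=E'] -> C0=S, others downsized to S] -> [S,I,S]
Op 3: C2 write [C2 write: invalidate ['C0=S'] -> C2=M] -> [I,I,M]
Op 4: C0 write [C0 write: invalidate ['C2=M'] -> C0=M] -> [M,I,I]
Op 5: C1 write [C1 write: invalidate ['C0=M'] -> C1=M] -> [I,M,I]
Op 6: C2 write [C2 write: invalidate ['C1=M'] -> C2=M] -> [I,I,M]
Op 7: C1 write [C1 write: invalidate ['C2=M'] -> C1=M] -> [I,M,I]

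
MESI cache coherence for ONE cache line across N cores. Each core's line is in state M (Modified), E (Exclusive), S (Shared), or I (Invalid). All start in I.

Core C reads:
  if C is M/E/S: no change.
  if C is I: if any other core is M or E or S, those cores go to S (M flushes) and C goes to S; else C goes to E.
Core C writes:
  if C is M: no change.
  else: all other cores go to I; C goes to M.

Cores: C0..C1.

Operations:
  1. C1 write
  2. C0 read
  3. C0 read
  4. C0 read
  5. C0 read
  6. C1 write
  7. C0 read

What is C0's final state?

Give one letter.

Answer: S

Derivation:
Op 1: C1 write [C1 write: invalidate none -> C1=M] -> [I,M]
Op 2: C0 read [C0 read from I: others=['C1=M'] -> C0=S, others downsized to S] -> [S,S]
Op 3: C0 read [C0 read: already in S, no change] -> [S,S]
Op 4: C0 read [C0 read: already in S, no change] -> [S,S]
Op 5: C0 read [C0 read: already in S, no change] -> [S,S]
Op 6: C1 write [C1 write: invalidate ['C0=S'] -> C1=M] -> [I,M]
Op 7: C0 read [C0 read from I: others=['C1=M'] -> C0=S, others downsized to S] -> [S,S]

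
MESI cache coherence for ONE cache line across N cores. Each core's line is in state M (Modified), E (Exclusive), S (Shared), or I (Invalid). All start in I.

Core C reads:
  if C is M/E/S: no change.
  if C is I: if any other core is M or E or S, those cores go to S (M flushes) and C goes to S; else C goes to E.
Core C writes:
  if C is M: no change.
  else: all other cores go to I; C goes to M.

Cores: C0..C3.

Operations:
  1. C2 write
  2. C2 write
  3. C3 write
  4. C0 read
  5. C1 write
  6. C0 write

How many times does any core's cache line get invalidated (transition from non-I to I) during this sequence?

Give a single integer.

Op 1: C2 write [C2 write: invalidate none -> C2=M] -> [I,I,M,I] (invalidations this op: 0; running total: 0)
Op 2: C2 write [C2 write: already M (modified), no change] -> [I,I,M,I] (invalidations this op: 0; running total: 0)
Op 3: C3 write [C3 write: invalidate ['C2=M'] -> C3=M] -> [I,I,I,M] (invalidations this op: 1; running total: 1)
Op 4: C0 read [C0 read from I: others=['C3=M'] -> C0=S, others downsized to S] -> [S,I,I,S] (invalidations this op: 0; running total: 1)
Op 5: C1 write [C1 write: invalidate ['C0=S', 'C3=S'] -> C1=M] -> [I,M,I,I] (invalidations this op: 2; running total: 3)
Op 6: C0 write [C0 write: invalidate ['C1=M'] -> C0=M] -> [M,I,I,I] (invalidations this op: 1; running total: 4)

Answer: 4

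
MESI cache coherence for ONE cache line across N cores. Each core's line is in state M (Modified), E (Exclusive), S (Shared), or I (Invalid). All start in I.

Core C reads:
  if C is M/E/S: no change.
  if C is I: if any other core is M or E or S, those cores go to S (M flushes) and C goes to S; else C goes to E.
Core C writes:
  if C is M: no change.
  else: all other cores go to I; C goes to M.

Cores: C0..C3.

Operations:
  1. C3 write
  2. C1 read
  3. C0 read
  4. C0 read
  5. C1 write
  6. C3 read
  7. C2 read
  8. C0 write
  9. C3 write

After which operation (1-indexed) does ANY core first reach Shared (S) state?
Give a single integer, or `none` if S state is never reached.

Op 1: C3 write [C3 write: invalidate none -> C3=M] -> [I,I,I,M]
Op 2: C1 read [C1 read from I: others=['C3=M'] -> C1=S, others downsized to S] -> [I,S,I,S]
  -> First S state at op 2; remaining ops need not be traced.

Answer: 2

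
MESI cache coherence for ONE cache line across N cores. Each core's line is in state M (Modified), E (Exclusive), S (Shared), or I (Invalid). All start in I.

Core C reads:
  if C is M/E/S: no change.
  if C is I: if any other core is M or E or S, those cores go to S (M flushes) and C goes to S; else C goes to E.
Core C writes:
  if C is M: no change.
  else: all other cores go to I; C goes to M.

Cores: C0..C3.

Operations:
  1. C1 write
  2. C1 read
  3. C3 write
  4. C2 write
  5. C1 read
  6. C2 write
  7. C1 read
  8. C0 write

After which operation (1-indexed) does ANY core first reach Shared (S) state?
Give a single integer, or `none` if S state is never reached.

Answer: 5

Derivation:
Op 1: C1 write [C1 write: invalidate none -> C1=M] -> [I,M,I,I]
Op 2: C1 read [C1 read: already in M, no change] -> [I,M,I,I]
Op 3: C3 write [C3 write: invalidate ['C1=M'] -> C3=M] -> [I,I,I,M]
Op 4: C2 write [C2 write: invalidate ['C3=M'] -> C2=M] -> [I,I,M,I]
Op 5: C1 read [C1 read from I: others=['C2=M'] -> C1=S, others downsized to S] -> [I,S,S,I]
  -> First S state at op 5; remaining ops need not be traced.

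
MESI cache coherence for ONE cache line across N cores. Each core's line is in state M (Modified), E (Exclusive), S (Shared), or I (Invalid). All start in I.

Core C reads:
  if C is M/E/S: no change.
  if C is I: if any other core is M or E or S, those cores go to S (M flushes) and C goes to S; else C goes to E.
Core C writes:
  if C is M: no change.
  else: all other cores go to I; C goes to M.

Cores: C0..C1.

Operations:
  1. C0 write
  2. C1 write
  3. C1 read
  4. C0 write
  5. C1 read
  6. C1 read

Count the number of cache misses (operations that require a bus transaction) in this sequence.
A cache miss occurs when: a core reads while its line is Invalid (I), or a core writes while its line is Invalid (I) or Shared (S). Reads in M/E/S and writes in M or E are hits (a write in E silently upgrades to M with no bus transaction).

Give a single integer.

Op 1: C0 write [C0 write: invalidate none -> C0=M] -> [M,I] [MISS #1: write from I]
Op 2: C1 write [C1 write: invalidate ['C0=M'] -> C1=M] -> [I,M] [MISS #2: write from I]
Op 3: C1 read [C1 read: already in M, no change] -> [I,M] [hit: read from M]
Op 4: C0 write [C0 write: invalidate ['C1=M'] -> C0=M] -> [M,I] [MISS #3: write from I]
Op 5: C1 read [C1 read from I: others=['C0=M'] -> C1=S, others downsized to S] -> [S,S] [MISS #4: read from I]
Op 6: C1 read [C1 read: already in S, no change] -> [S,S] [hit: read from S]

Answer: 4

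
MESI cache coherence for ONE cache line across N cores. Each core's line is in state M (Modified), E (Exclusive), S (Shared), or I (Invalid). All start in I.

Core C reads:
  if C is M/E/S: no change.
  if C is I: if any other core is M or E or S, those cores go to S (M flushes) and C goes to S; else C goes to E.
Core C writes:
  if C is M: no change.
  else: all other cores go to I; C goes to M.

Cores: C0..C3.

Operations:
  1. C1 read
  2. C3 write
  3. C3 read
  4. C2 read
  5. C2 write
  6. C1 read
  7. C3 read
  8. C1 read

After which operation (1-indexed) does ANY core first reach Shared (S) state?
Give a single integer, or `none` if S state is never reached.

Op 1: C1 read [C1 read from I: no other sharers -> C1=E (exclusive)] -> [I,E,I,I]
Op 2: C3 write [C3 write: invalidate ['C1=E'] -> C3=M] -> [I,I,I,M]
Op 3: C3 read [C3 read: already in M, no change] -> [I,I,I,M]
Op 4: C2 read [C2 read from I: others=['C3=M'] -> C2=S, others downsized to S] -> [I,I,S,S]
  -> First S state at op 4; remaining ops need not be traced.

Answer: 4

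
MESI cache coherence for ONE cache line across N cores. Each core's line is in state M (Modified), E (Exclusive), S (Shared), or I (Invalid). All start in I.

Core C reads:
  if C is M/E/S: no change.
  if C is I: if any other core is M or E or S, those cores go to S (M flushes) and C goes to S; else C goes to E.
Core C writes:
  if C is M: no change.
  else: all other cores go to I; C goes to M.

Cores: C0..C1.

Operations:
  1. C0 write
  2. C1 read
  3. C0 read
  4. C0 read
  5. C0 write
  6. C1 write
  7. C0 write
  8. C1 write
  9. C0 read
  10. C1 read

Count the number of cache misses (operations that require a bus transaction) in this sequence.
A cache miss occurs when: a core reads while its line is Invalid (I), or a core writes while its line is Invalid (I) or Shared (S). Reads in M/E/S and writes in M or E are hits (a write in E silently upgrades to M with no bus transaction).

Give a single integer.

Answer: 7

Derivation:
Op 1: C0 write [C0 write: invalidate none -> C0=M] -> [M,I] [MISS #1: write from I]
Op 2: C1 read [C1 read from I: others=['C0=M'] -> C1=S, others downsized to S] -> [S,S] [MISS #2: read from I]
Op 3: C0 read [C0 read: already in S, no change] -> [S,S] [hit: read from S]
Op 4: C0 read [C0 read: already in S, no change] -> [S,S] [hit: read from S]
Op 5: C0 write [C0 write: invalidate ['C1=S'] -> C0=M] -> [M,I] [MISS #3: write from S]
Op 6: C1 write [C1 write: invalidate ['C0=M'] -> C1=M] -> [I,M] [MISS #4: write from I]
Op 7: C0 write [C0 write: invalidate ['C1=M'] -> C0=M] -> [M,I] [MISS #5: write from I]
Op 8: C1 write [C1 write: invalidate ['C0=M'] -> C1=M] -> [I,M] [MISS #6: write from I]
Op 9: C0 read [C0 read from I: others=['C1=M'] -> C0=S, others downsized to S] -> [S,S] [MISS #7: read from I]
Op 10: C1 read [C1 read: already in S, no change] -> [S,S] [hit: read from S]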